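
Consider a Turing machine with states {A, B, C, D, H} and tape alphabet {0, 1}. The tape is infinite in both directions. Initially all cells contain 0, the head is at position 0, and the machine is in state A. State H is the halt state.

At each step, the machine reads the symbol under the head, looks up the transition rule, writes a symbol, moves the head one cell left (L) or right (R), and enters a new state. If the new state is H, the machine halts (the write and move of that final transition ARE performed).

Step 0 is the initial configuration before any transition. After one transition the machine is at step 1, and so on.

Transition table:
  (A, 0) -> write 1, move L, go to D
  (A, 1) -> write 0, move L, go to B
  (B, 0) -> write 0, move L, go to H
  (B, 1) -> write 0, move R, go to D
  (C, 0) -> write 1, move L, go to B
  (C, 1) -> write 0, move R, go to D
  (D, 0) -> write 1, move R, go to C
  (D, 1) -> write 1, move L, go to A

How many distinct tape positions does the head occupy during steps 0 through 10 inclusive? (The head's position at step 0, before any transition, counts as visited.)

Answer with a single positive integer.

Answer: 4

Derivation:
Step 1: in state A at pos 0, read 0 -> (A,0)->write 1,move L,goto D. Now: state=D, head=-1, tape[-2..1]=0010 (head:  ^)
Step 2: in state D at pos -1, read 0 -> (D,0)->write 1,move R,goto C. Now: state=C, head=0, tape[-2..1]=0110 (head:   ^)
Step 3: in state C at pos 0, read 1 -> (C,1)->write 0,move R,goto D. Now: state=D, head=1, tape[-2..2]=01000 (head:    ^)
Step 4: in state D at pos 1, read 0 -> (D,0)->write 1,move R,goto C. Now: state=C, head=2, tape[-2..3]=010100 (head:     ^)
Step 5: in state C at pos 2, read 0 -> (C,0)->write 1,move L,goto B. Now: state=B, head=1, tape[-2..3]=010110 (head:    ^)
Step 6: in state B at pos 1, read 1 -> (B,1)->write 0,move R,goto D. Now: state=D, head=2, tape[-2..3]=010010 (head:     ^)
Step 7: in state D at pos 2, read 1 -> (D,1)->write 1,move L,goto A. Now: state=A, head=1, tape[-2..3]=010010 (head:    ^)
Step 8: in state A at pos 1, read 0 -> (A,0)->write 1,move L,goto D. Now: state=D, head=0, tape[-2..3]=010110 (head:   ^)
Step 9: in state D at pos 0, read 0 -> (D,0)->write 1,move R,goto C. Now: state=C, head=1, tape[-2..3]=011110 (head:    ^)
Step 10: in state C at pos 1, read 1 -> (C,1)->write 0,move R,goto D. Now: state=D, head=2, tape[-2..3]=011010 (head:     ^)
Head positions at steps 0..10: starting at 0, distinct positions visited = {-1, 0, 1, 2} -> 4 position(s)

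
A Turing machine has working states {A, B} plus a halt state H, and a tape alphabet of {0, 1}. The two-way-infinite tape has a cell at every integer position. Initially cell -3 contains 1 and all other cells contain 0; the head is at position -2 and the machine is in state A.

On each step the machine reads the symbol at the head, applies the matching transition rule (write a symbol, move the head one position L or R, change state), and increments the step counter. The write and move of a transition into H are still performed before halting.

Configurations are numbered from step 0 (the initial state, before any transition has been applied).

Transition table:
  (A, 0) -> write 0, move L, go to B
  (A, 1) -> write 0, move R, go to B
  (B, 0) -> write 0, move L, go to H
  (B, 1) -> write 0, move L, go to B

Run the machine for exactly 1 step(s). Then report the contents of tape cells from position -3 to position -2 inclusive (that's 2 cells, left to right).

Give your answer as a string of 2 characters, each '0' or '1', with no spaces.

Answer: 10

Derivation:
Step 1: in state A at pos -2, read 0 -> (A,0)->write 0,move L,goto B. Now: state=B, head=-3, tape[-4..-1]=0100 (head:  ^)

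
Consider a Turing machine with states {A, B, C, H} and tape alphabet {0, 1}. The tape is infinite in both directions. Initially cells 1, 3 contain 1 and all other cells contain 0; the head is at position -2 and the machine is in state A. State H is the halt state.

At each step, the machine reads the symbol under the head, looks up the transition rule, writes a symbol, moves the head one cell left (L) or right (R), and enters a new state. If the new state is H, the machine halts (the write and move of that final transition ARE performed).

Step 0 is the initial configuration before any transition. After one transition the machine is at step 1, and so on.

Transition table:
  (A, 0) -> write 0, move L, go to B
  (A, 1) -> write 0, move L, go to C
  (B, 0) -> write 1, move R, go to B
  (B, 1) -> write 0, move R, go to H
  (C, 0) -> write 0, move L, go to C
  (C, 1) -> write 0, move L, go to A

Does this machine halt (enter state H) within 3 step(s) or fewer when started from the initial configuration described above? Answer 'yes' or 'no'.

Step 1: in state A at pos -2, read 0 -> (A,0)->write 0,move L,goto B. Now: state=B, head=-3, tape[-4..4]=000001010 (head:  ^)
Step 2: in state B at pos -3, read 0 -> (B,0)->write 1,move R,goto B. Now: state=B, head=-2, tape[-4..4]=010001010 (head:   ^)
Step 3: in state B at pos -2, read 0 -> (B,0)->write 1,move R,goto B. Now: state=B, head=-1, tape[-4..4]=011001010 (head:    ^)
After 3 step(s): state = B (not H) -> not halted within 3 -> no

Answer: no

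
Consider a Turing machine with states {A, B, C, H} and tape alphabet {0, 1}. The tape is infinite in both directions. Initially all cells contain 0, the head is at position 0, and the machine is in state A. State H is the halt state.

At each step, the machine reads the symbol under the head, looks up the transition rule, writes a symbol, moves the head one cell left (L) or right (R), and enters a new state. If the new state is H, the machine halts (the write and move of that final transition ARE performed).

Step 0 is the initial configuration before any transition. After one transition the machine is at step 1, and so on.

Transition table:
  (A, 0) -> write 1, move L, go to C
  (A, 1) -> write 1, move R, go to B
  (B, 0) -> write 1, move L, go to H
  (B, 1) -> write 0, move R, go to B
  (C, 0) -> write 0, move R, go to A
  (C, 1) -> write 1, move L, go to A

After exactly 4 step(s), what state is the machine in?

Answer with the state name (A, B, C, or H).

Answer: H

Derivation:
Step 1: in state A at pos 0, read 0 -> (A,0)->write 1,move L,goto C. Now: state=C, head=-1, tape[-2..1]=0010 (head:  ^)
Step 2: in state C at pos -1, read 0 -> (C,0)->write 0,move R,goto A. Now: state=A, head=0, tape[-2..1]=0010 (head:   ^)
Step 3: in state A at pos 0, read 1 -> (A,1)->write 1,move R,goto B. Now: state=B, head=1, tape[-2..2]=00100 (head:    ^)
Step 4: in state B at pos 1, read 0 -> (B,0)->write 1,move L,goto H. Now: state=H, head=0, tape[-2..2]=00110 (head:   ^)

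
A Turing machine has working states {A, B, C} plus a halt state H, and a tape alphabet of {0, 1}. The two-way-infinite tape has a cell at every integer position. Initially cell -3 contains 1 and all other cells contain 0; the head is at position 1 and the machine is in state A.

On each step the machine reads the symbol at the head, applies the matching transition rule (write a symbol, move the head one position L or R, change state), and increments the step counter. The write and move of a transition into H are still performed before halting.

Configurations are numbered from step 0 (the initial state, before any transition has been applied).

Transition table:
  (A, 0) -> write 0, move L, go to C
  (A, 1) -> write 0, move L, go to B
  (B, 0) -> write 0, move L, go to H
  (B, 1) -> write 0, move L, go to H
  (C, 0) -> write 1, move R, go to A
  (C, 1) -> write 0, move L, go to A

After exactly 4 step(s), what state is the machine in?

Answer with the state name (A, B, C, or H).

Step 1: in state A at pos 1, read 0 -> (A,0)->write 0,move L,goto C. Now: state=C, head=0, tape[-4..2]=0100000 (head:     ^)
Step 2: in state C at pos 0, read 0 -> (C,0)->write 1,move R,goto A. Now: state=A, head=1, tape[-4..2]=0100100 (head:      ^)
Step 3: in state A at pos 1, read 0 -> (A,0)->write 0,move L,goto C. Now: state=C, head=0, tape[-4..2]=0100100 (head:     ^)
Step 4: in state C at pos 0, read 1 -> (C,1)->write 0,move L,goto A. Now: state=A, head=-1, tape[-4..2]=0100000 (head:    ^)

Answer: A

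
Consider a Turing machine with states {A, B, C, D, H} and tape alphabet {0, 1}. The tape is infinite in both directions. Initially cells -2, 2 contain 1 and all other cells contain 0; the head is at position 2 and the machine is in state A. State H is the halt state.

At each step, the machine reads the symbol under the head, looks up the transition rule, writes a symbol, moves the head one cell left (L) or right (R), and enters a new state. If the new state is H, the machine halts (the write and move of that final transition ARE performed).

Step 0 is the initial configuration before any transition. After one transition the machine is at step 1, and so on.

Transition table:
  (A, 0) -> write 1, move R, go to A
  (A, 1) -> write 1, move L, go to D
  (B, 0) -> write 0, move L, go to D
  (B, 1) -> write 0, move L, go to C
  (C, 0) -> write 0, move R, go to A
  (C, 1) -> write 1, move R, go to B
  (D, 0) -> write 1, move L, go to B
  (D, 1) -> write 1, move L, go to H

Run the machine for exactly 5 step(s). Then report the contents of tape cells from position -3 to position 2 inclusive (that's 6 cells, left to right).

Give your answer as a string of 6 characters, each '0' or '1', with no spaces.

Step 1: in state A at pos 2, read 1 -> (A,1)->write 1,move L,goto D. Now: state=D, head=1, tape[-3..3]=0100010 (head:     ^)
Step 2: in state D at pos 1, read 0 -> (D,0)->write 1,move L,goto B. Now: state=B, head=0, tape[-3..3]=0100110 (head:    ^)
Step 3: in state B at pos 0, read 0 -> (B,0)->write 0,move L,goto D. Now: state=D, head=-1, tape[-3..3]=0100110 (head:   ^)
Step 4: in state D at pos -1, read 0 -> (D,0)->write 1,move L,goto B. Now: state=B, head=-2, tape[-3..3]=0110110 (head:  ^)
Step 5: in state B at pos -2, read 1 -> (B,1)->write 0,move L,goto C. Now: state=C, head=-3, tape[-4..3]=00010110 (head:  ^)

Answer: 001011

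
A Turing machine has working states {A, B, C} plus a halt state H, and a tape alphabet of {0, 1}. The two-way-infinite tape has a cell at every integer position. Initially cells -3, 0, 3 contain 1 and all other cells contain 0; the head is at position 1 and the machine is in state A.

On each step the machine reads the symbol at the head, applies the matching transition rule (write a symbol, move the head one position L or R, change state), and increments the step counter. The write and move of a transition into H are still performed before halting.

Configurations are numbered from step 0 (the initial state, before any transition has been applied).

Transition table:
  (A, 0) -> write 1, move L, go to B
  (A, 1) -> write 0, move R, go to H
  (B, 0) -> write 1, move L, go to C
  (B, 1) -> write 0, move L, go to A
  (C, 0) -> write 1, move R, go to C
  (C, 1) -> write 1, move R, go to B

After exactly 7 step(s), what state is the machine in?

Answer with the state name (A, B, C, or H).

Step 1: in state A at pos 1, read 0 -> (A,0)->write 1,move L,goto B. Now: state=B, head=0, tape[-4..4]=010011010 (head:     ^)
Step 2: in state B at pos 0, read 1 -> (B,1)->write 0,move L,goto A. Now: state=A, head=-1, tape[-4..4]=010001010 (head:    ^)
Step 3: in state A at pos -1, read 0 -> (A,0)->write 1,move L,goto B. Now: state=B, head=-2, tape[-4..4]=010101010 (head:   ^)
Step 4: in state B at pos -2, read 0 -> (B,0)->write 1,move L,goto C. Now: state=C, head=-3, tape[-4..4]=011101010 (head:  ^)
Step 5: in state C at pos -3, read 1 -> (C,1)->write 1,move R,goto B. Now: state=B, head=-2, tape[-4..4]=011101010 (head:   ^)
Step 6: in state B at pos -2, read 1 -> (B,1)->write 0,move L,goto A. Now: state=A, head=-3, tape[-4..4]=010101010 (head:  ^)
Step 7: in state A at pos -3, read 1 -> (A,1)->write 0,move R,goto H. Now: state=H, head=-2, tape[-4..4]=000101010 (head:   ^)

Answer: H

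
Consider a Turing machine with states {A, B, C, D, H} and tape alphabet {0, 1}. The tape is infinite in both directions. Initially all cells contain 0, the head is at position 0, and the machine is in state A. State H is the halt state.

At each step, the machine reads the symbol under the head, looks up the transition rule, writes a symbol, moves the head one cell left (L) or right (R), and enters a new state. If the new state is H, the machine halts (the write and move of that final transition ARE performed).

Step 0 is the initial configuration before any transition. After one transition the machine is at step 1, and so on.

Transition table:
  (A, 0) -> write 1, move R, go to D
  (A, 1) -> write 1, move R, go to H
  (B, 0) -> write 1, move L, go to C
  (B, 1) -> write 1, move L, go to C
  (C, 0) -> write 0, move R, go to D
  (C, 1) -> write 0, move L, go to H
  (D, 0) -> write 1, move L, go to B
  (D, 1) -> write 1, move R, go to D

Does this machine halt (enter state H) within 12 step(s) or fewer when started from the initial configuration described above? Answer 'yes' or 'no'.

Answer: yes

Derivation:
Step 1: in state A at pos 0, read 0 -> (A,0)->write 1,move R,goto D. Now: state=D, head=1, tape[-1..2]=0100 (head:   ^)
Step 2: in state D at pos 1, read 0 -> (D,0)->write 1,move L,goto B. Now: state=B, head=0, tape[-1..2]=0110 (head:  ^)
Step 3: in state B at pos 0, read 1 -> (B,1)->write 1,move L,goto C. Now: state=C, head=-1, tape[-2..2]=00110 (head:  ^)
Step 4: in state C at pos -1, read 0 -> (C,0)->write 0,move R,goto D. Now: state=D, head=0, tape[-2..2]=00110 (head:   ^)
Step 5: in state D at pos 0, read 1 -> (D,1)->write 1,move R,goto D. Now: state=D, head=1, tape[-2..2]=00110 (head:    ^)
Step 6: in state D at pos 1, read 1 -> (D,1)->write 1,move R,goto D. Now: state=D, head=2, tape[-2..3]=001100 (head:     ^)
Step 7: in state D at pos 2, read 0 -> (D,0)->write 1,move L,goto B. Now: state=B, head=1, tape[-2..3]=001110 (head:    ^)
Step 8: in state B at pos 1, read 1 -> (B,1)->write 1,move L,goto C. Now: state=C, head=0, tape[-2..3]=001110 (head:   ^)
Step 9: in state C at pos 0, read 1 -> (C,1)->write 0,move L,goto H. Now: state=H, head=-1, tape[-2..3]=000110 (head:  ^)
State H reached at step 9; 9 <= 12 -> yes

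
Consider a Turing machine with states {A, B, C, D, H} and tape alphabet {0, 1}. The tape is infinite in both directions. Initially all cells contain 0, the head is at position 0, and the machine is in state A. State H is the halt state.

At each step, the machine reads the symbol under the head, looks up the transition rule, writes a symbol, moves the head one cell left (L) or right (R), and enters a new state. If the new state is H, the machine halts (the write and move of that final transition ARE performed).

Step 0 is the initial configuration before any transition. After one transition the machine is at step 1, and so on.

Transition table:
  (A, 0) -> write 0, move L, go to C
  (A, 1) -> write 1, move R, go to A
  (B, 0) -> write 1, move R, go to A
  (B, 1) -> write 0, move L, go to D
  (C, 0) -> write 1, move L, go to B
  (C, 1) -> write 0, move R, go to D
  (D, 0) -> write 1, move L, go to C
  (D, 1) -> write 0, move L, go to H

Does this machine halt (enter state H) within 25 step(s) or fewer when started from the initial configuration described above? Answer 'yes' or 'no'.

Step 1: in state A at pos 0, read 0 -> (A,0)->write 0,move L,goto C. Now: state=C, head=-1, tape[-2..1]=0000 (head:  ^)
Step 2: in state C at pos -1, read 0 -> (C,0)->write 1,move L,goto B. Now: state=B, head=-2, tape[-3..1]=00100 (head:  ^)
Step 3: in state B at pos -2, read 0 -> (B,0)->write 1,move R,goto A. Now: state=A, head=-1, tape[-3..1]=01100 (head:   ^)
Step 4: in state A at pos -1, read 1 -> (A,1)->write 1,move R,goto A. Now: state=A, head=0, tape[-3..1]=01100 (head:    ^)
Step 5: in state A at pos 0, read 0 -> (A,0)->write 0,move L,goto C. Now: state=C, head=-1, tape[-3..1]=01100 (head:   ^)
Step 6: in state C at pos -1, read 1 -> (C,1)->write 0,move R,goto D. Now: state=D, head=0, tape[-3..1]=01000 (head:    ^)
Step 7: in state D at pos 0, read 0 -> (D,0)->write 1,move L,goto C. Now: state=C, head=-1, tape[-3..1]=01010 (head:   ^)
Step 8: in state C at pos -1, read 0 -> (C,0)->write 1,move L,goto B. Now: state=B, head=-2, tape[-3..1]=01110 (head:  ^)
Step 9: in state B at pos -2, read 1 -> (B,1)->write 0,move L,goto D. Now: state=D, head=-3, tape[-4..1]=000110 (head:  ^)
Step 10: in state D at pos -3, read 0 -> (D,0)->write 1,move L,goto C. Now: state=C, head=-4, tape[-5..1]=0010110 (head:  ^)
Step 11: in state C at pos -4, read 0 -> (C,0)->write 1,move L,goto B. Now: state=B, head=-5, tape[-6..1]=00110110 (head:  ^)
Step 12: in state B at pos -5, read 0 -> (B,0)->write 1,move R,goto A. Now: state=A, head=-4, tape[-6..1]=01110110 (head:   ^)
Step 13: in state A at pos -4, read 1 -> (A,1)->write 1,move R,goto A. Now: state=A, head=-3, tape[-6..1]=01110110 (head:    ^)
Step 14: in state A at pos -3, read 1 -> (A,1)->write 1,move R,goto A. Now: state=A, head=-2, tape[-6..1]=01110110 (head:     ^)
Step 15: in state A at pos -2, read 0 -> (A,0)->write 0,move L,goto C. Now: state=C, head=-3, tape[-6..1]=01110110 (head:    ^)
Step 16: in state C at pos -3, read 1 -> (C,1)->write 0,move R,goto D. Now: state=D, head=-2, tape[-6..1]=01100110 (head:     ^)
Step 17: in state D at pos -2, read 0 -> (D,0)->write 1,move L,goto C. Now: state=C, head=-3, tape[-6..1]=01101110 (head:    ^)
Step 18: in state C at pos -3, read 0 -> (C,0)->write 1,move L,goto B. Now: state=B, head=-4, tape[-6..1]=01111110 (head:   ^)
Step 19: in state B at pos -4, read 1 -> (B,1)->write 0,move L,goto D. Now: state=D, head=-5, tape[-6..1]=01011110 (head:  ^)
Step 20: in state D at pos -5, read 1 -> (D,1)->write 0,move L,goto H. Now: state=H, head=-6, tape[-7..1]=000011110 (head:  ^)
State H reached at step 20; 20 <= 25 -> yes

Answer: yes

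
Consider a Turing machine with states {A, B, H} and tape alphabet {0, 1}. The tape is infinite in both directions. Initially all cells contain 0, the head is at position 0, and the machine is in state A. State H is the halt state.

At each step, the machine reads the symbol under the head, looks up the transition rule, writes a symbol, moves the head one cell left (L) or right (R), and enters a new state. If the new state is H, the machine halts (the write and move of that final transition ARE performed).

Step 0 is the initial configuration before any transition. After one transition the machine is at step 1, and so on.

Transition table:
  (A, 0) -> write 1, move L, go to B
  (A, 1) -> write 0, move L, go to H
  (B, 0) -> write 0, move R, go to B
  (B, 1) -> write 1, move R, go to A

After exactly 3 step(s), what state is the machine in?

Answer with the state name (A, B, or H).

Step 1: in state A at pos 0, read 0 -> (A,0)->write 1,move L,goto B. Now: state=B, head=-1, tape[-2..1]=0010 (head:  ^)
Step 2: in state B at pos -1, read 0 -> (B,0)->write 0,move R,goto B. Now: state=B, head=0, tape[-2..1]=0010 (head:   ^)
Step 3: in state B at pos 0, read 1 -> (B,1)->write 1,move R,goto A. Now: state=A, head=1, tape[-2..2]=00100 (head:    ^)

Answer: A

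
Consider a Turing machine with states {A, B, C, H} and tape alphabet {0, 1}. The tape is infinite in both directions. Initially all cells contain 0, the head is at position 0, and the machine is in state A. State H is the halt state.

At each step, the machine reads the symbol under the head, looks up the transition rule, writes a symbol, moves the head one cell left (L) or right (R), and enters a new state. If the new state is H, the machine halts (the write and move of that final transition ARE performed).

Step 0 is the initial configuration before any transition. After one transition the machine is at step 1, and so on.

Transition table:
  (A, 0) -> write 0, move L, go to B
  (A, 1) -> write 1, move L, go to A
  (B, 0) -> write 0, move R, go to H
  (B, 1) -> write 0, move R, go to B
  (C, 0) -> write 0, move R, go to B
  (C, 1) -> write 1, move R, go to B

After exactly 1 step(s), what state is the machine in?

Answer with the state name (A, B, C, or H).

Step 1: in state A at pos 0, read 0 -> (A,0)->write 0,move L,goto B. Now: state=B, head=-1, tape[-2..1]=0000 (head:  ^)

Answer: B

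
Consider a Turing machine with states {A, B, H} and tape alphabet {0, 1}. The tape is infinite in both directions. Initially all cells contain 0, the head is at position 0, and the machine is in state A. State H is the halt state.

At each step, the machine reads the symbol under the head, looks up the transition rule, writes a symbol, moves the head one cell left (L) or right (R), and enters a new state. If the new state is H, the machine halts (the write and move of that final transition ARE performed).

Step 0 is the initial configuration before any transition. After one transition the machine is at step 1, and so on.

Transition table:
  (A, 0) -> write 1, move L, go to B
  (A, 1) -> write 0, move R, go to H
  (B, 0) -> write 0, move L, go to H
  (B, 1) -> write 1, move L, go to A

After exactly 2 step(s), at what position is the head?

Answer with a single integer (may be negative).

Step 1: in state A at pos 0, read 0 -> (A,0)->write 1,move L,goto B. Now: state=B, head=-1, tape[-2..1]=0010 (head:  ^)
Step 2: in state B at pos -1, read 0 -> (B,0)->write 0,move L,goto H. Now: state=H, head=-2, tape[-3..1]=00010 (head:  ^)

Answer: -2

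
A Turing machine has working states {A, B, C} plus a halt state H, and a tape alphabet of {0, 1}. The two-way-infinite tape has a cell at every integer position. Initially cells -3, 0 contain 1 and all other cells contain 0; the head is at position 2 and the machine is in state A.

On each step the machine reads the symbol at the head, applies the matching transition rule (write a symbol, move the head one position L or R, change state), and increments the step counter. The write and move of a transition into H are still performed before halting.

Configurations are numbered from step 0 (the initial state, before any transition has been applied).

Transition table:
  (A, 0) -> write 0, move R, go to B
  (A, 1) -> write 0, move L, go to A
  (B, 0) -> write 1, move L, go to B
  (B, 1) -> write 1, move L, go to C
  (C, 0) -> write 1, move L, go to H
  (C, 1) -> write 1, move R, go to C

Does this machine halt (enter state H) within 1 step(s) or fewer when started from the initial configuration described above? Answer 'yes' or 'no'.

Step 1: in state A at pos 2, read 0 -> (A,0)->write 0,move R,goto B. Now: state=B, head=3, tape[-4..4]=010010000 (head:        ^)
After 1 step(s): state = B (not H) -> not halted within 1 -> no

Answer: no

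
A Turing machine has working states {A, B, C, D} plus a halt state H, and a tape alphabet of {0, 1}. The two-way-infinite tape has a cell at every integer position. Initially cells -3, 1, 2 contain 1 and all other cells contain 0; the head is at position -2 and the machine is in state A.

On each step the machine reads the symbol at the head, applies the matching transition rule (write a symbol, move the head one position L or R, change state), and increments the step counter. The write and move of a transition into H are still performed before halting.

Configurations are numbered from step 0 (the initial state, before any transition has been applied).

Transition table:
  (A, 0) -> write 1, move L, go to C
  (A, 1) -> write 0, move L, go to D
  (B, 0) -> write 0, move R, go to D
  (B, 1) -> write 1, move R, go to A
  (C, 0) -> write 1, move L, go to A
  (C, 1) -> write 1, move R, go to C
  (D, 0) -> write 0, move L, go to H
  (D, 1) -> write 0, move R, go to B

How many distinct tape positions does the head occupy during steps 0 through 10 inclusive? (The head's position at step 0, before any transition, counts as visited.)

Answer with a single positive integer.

Step 1: in state A at pos -2, read 0 -> (A,0)->write 1,move L,goto C. Now: state=C, head=-3, tape[-4..3]=01100110 (head:  ^)
Step 2: in state C at pos -3, read 1 -> (C,1)->write 1,move R,goto C. Now: state=C, head=-2, tape[-4..3]=01100110 (head:   ^)
Step 3: in state C at pos -2, read 1 -> (C,1)->write 1,move R,goto C. Now: state=C, head=-1, tape[-4..3]=01100110 (head:    ^)
Step 4: in state C at pos -1, read 0 -> (C,0)->write 1,move L,goto A. Now: state=A, head=-2, tape[-4..3]=01110110 (head:   ^)
Step 5: in state A at pos -2, read 1 -> (A,1)->write 0,move L,goto D. Now: state=D, head=-3, tape[-4..3]=01010110 (head:  ^)
Step 6: in state D at pos -3, read 1 -> (D,1)->write 0,move R,goto B. Now: state=B, head=-2, tape[-4..3]=00010110 (head:   ^)
Step 7: in state B at pos -2, read 0 -> (B,0)->write 0,move R,goto D. Now: state=D, head=-1, tape[-4..3]=00010110 (head:    ^)
Step 8: in state D at pos -1, read 1 -> (D,1)->write 0,move R,goto B. Now: state=B, head=0, tape[-4..3]=00000110 (head:     ^)
Step 9: in state B at pos 0, read 0 -> (B,0)->write 0,move R,goto D. Now: state=D, head=1, tape[-4..3]=00000110 (head:      ^)
Step 10: in state D at pos 1, read 1 -> (D,1)->write 0,move R,goto B. Now: state=B, head=2, tape[-4..3]=00000010 (head:       ^)
Head positions at steps 0..10: starting at -2, distinct positions visited = {-3, -2, -1, 0, 1, 2} -> 6 position(s)

Answer: 6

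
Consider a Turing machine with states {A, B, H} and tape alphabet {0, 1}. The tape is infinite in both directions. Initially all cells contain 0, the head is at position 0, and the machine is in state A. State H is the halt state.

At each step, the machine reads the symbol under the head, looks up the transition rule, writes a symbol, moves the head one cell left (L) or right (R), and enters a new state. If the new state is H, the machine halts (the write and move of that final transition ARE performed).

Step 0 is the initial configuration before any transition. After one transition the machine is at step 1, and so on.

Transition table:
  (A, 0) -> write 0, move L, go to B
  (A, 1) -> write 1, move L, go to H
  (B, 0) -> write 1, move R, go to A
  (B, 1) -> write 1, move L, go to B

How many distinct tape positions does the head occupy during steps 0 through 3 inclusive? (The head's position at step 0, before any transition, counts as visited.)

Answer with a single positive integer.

Answer: 2

Derivation:
Step 1: in state A at pos 0, read 0 -> (A,0)->write 0,move L,goto B. Now: state=B, head=-1, tape[-2..1]=0000 (head:  ^)
Step 2: in state B at pos -1, read 0 -> (B,0)->write 1,move R,goto A. Now: state=A, head=0, tape[-2..1]=0100 (head:   ^)
Step 3: in state A at pos 0, read 0 -> (A,0)->write 0,move L,goto B. Now: state=B, head=-1, tape[-2..1]=0100 (head:  ^)
Head positions at steps 0..3: starting at 0, distinct positions visited = {-1, 0} -> 2 position(s)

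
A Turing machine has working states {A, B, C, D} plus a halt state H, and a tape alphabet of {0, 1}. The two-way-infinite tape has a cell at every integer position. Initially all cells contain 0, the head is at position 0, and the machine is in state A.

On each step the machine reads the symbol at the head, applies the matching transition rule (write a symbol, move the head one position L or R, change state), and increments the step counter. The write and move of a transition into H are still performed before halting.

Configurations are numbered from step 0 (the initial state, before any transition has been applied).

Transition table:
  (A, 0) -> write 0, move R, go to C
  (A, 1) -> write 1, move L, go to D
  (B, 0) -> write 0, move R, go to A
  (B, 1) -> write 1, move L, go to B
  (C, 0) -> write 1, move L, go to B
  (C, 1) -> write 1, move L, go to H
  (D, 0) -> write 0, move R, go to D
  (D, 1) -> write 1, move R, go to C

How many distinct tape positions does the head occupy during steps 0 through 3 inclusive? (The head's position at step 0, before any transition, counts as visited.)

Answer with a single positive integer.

Answer: 2

Derivation:
Step 1: in state A at pos 0, read 0 -> (A,0)->write 0,move R,goto C. Now: state=C, head=1, tape[-1..2]=0000 (head:   ^)
Step 2: in state C at pos 1, read 0 -> (C,0)->write 1,move L,goto B. Now: state=B, head=0, tape[-1..2]=0010 (head:  ^)
Step 3: in state B at pos 0, read 0 -> (B,0)->write 0,move R,goto A. Now: state=A, head=1, tape[-1..2]=0010 (head:   ^)
Head positions at steps 0..3: starting at 0, distinct positions visited = {0, 1} -> 2 position(s)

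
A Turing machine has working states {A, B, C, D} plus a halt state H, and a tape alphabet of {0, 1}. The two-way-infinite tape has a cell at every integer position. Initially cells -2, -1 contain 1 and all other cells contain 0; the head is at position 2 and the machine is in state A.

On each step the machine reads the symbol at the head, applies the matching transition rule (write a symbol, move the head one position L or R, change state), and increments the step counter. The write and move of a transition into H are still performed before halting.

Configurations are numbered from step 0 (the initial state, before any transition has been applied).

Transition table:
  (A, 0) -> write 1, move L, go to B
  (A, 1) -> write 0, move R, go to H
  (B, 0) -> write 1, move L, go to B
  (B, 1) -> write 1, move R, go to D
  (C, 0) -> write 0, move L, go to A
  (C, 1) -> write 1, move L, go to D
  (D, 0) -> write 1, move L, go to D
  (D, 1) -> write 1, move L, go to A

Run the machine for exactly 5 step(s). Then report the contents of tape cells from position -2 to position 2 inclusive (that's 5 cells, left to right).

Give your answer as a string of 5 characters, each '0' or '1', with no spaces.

Step 1: in state A at pos 2, read 0 -> (A,0)->write 1,move L,goto B. Now: state=B, head=1, tape[-3..3]=0110010 (head:     ^)
Step 2: in state B at pos 1, read 0 -> (B,0)->write 1,move L,goto B. Now: state=B, head=0, tape[-3..3]=0110110 (head:    ^)
Step 3: in state B at pos 0, read 0 -> (B,0)->write 1,move L,goto B. Now: state=B, head=-1, tape[-3..3]=0111110 (head:   ^)
Step 4: in state B at pos -1, read 1 -> (B,1)->write 1,move R,goto D. Now: state=D, head=0, tape[-3..3]=0111110 (head:    ^)
Step 5: in state D at pos 0, read 1 -> (D,1)->write 1,move L,goto A. Now: state=A, head=-1, tape[-3..3]=0111110 (head:   ^)

Answer: 11111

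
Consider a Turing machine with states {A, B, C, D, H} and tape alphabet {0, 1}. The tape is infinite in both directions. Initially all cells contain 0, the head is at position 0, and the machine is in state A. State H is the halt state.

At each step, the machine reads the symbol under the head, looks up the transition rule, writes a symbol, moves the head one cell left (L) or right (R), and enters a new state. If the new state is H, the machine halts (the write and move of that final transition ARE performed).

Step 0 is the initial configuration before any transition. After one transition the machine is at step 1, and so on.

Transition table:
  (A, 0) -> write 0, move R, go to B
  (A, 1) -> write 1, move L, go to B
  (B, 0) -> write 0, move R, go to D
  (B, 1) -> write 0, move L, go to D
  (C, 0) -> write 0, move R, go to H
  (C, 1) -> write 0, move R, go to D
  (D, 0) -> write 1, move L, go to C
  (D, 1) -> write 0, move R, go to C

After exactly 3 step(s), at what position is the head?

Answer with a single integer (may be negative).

Answer: 1

Derivation:
Step 1: in state A at pos 0, read 0 -> (A,0)->write 0,move R,goto B. Now: state=B, head=1, tape[-1..2]=0000 (head:   ^)
Step 2: in state B at pos 1, read 0 -> (B,0)->write 0,move R,goto D. Now: state=D, head=2, tape[-1..3]=00000 (head:    ^)
Step 3: in state D at pos 2, read 0 -> (D,0)->write 1,move L,goto C. Now: state=C, head=1, tape[-1..3]=00010 (head:   ^)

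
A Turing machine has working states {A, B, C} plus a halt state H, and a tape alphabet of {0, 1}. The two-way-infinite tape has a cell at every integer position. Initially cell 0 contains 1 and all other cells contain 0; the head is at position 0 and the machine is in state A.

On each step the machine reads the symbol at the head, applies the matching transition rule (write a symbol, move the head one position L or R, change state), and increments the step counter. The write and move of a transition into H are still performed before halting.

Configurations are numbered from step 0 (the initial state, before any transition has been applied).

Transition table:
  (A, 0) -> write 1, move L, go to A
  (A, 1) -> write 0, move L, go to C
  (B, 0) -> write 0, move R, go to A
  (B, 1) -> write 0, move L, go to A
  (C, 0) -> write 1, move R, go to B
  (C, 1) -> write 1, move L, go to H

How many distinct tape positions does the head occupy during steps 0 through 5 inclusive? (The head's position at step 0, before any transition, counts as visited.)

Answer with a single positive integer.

Step 1: in state A at pos 0, read 1 -> (A,1)->write 0,move L,goto C. Now: state=C, head=-1, tape[-2..1]=0000 (head:  ^)
Step 2: in state C at pos -1, read 0 -> (C,0)->write 1,move R,goto B. Now: state=B, head=0, tape[-2..1]=0100 (head:   ^)
Step 3: in state B at pos 0, read 0 -> (B,0)->write 0,move R,goto A. Now: state=A, head=1, tape[-2..2]=01000 (head:    ^)
Step 4: in state A at pos 1, read 0 -> (A,0)->write 1,move L,goto A. Now: state=A, head=0, tape[-2..2]=01010 (head:   ^)
Step 5: in state A at pos 0, read 0 -> (A,0)->write 1,move L,goto A. Now: state=A, head=-1, tape[-2..2]=01110 (head:  ^)
Head positions at steps 0..5: starting at 0, distinct positions visited = {-1, 0, 1} -> 3 position(s)

Answer: 3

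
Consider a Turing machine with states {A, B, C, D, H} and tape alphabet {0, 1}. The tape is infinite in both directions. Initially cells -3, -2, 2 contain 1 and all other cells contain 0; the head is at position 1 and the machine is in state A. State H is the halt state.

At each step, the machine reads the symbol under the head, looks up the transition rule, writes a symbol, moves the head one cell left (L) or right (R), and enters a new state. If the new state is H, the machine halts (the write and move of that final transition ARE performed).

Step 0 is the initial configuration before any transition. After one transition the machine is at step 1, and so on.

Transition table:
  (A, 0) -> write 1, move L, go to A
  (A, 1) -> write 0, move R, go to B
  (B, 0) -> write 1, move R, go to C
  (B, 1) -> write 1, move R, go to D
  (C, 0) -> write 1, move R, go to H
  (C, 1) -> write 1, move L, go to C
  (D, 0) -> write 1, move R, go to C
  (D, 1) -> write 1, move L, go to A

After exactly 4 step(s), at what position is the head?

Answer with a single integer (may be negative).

Answer: -1

Derivation:
Step 1: in state A at pos 1, read 0 -> (A,0)->write 1,move L,goto A. Now: state=A, head=0, tape[-4..3]=01100110 (head:     ^)
Step 2: in state A at pos 0, read 0 -> (A,0)->write 1,move L,goto A. Now: state=A, head=-1, tape[-4..3]=01101110 (head:    ^)
Step 3: in state A at pos -1, read 0 -> (A,0)->write 1,move L,goto A. Now: state=A, head=-2, tape[-4..3]=01111110 (head:   ^)
Step 4: in state A at pos -2, read 1 -> (A,1)->write 0,move R,goto B. Now: state=B, head=-1, tape[-4..3]=01011110 (head:    ^)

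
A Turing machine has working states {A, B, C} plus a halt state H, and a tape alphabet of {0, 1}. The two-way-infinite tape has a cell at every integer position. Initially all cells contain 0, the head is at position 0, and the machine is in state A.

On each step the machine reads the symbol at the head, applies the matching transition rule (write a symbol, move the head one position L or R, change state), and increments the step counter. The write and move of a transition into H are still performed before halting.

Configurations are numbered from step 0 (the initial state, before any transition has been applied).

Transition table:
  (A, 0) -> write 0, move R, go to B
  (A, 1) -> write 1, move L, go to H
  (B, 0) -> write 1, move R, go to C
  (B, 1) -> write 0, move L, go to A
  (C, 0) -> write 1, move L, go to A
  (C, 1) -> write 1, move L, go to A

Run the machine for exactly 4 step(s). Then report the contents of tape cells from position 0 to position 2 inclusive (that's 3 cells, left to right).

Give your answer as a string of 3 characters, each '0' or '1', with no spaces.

Answer: 011

Derivation:
Step 1: in state A at pos 0, read 0 -> (A,0)->write 0,move R,goto B. Now: state=B, head=1, tape[-1..2]=0000 (head:   ^)
Step 2: in state B at pos 1, read 0 -> (B,0)->write 1,move R,goto C. Now: state=C, head=2, tape[-1..3]=00100 (head:    ^)
Step 3: in state C at pos 2, read 0 -> (C,0)->write 1,move L,goto A. Now: state=A, head=1, tape[-1..3]=00110 (head:   ^)
Step 4: in state A at pos 1, read 1 -> (A,1)->write 1,move L,goto H. Now: state=H, head=0, tape[-1..3]=00110 (head:  ^)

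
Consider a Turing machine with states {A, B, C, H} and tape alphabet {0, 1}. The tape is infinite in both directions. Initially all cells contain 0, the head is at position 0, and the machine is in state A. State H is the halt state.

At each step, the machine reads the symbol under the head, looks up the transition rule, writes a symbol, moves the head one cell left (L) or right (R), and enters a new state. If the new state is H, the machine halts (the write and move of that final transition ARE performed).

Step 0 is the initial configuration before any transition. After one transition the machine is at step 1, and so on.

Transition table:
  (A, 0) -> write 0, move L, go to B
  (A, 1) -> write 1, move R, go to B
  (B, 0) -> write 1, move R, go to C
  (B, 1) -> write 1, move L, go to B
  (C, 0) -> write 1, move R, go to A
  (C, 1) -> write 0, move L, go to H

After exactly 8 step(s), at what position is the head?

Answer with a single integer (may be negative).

Step 1: in state A at pos 0, read 0 -> (A,0)->write 0,move L,goto B. Now: state=B, head=-1, tape[-2..1]=0000 (head:  ^)
Step 2: in state B at pos -1, read 0 -> (B,0)->write 1,move R,goto C. Now: state=C, head=0, tape[-2..1]=0100 (head:   ^)
Step 3: in state C at pos 0, read 0 -> (C,0)->write 1,move R,goto A. Now: state=A, head=1, tape[-2..2]=01100 (head:    ^)
Step 4: in state A at pos 1, read 0 -> (A,0)->write 0,move L,goto B. Now: state=B, head=0, tape[-2..2]=01100 (head:   ^)
Step 5: in state B at pos 0, read 1 -> (B,1)->write 1,move L,goto B. Now: state=B, head=-1, tape[-2..2]=01100 (head:  ^)
Step 6: in state B at pos -1, read 1 -> (B,1)->write 1,move L,goto B. Now: state=B, head=-2, tape[-3..2]=001100 (head:  ^)
Step 7: in state B at pos -2, read 0 -> (B,0)->write 1,move R,goto C. Now: state=C, head=-1, tape[-3..2]=011100 (head:   ^)
Step 8: in state C at pos -1, read 1 -> (C,1)->write 0,move L,goto H. Now: state=H, head=-2, tape[-3..2]=010100 (head:  ^)

Answer: -2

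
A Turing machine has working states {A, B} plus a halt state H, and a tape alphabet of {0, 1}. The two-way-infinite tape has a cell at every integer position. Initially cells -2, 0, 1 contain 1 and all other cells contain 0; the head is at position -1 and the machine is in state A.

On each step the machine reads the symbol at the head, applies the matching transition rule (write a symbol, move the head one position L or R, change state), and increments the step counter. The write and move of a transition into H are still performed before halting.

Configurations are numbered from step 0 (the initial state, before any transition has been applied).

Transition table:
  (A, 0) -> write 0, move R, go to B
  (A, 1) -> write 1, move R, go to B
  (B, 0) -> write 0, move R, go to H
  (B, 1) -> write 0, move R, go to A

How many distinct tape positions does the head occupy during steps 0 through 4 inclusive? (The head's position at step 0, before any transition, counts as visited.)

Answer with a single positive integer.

Step 1: in state A at pos -1, read 0 -> (A,0)->write 0,move R,goto B. Now: state=B, head=0, tape[-3..2]=010110 (head:    ^)
Step 2: in state B at pos 0, read 1 -> (B,1)->write 0,move R,goto A. Now: state=A, head=1, tape[-3..2]=010010 (head:     ^)
Step 3: in state A at pos 1, read 1 -> (A,1)->write 1,move R,goto B. Now: state=B, head=2, tape[-3..3]=0100100 (head:      ^)
Step 4: in state B at pos 2, read 0 -> (B,0)->write 0,move R,goto H. Now: state=H, head=3, tape[-3..4]=01001000 (head:       ^)
Head positions at steps 0..4: starting at -1, distinct positions visited = {-1, 0, 1, 2, 3} -> 5 position(s)

Answer: 5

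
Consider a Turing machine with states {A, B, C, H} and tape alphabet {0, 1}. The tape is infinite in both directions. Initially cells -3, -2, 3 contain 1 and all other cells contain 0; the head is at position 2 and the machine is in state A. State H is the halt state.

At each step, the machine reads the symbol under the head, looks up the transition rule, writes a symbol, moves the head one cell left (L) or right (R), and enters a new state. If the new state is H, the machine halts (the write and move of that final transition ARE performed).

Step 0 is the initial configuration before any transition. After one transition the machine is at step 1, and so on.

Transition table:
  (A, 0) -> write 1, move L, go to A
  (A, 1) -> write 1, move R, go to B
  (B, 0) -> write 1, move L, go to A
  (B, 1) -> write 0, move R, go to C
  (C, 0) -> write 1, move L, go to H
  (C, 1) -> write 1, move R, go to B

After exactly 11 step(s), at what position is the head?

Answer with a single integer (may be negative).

Answer: 3

Derivation:
Step 1: in state A at pos 2, read 0 -> (A,0)->write 1,move L,goto A. Now: state=A, head=1, tape[-4..4]=011000110 (head:      ^)
Step 2: in state A at pos 1, read 0 -> (A,0)->write 1,move L,goto A. Now: state=A, head=0, tape[-4..4]=011001110 (head:     ^)
Step 3: in state A at pos 0, read 0 -> (A,0)->write 1,move L,goto A. Now: state=A, head=-1, tape[-4..4]=011011110 (head:    ^)
Step 4: in state A at pos -1, read 0 -> (A,0)->write 1,move L,goto A. Now: state=A, head=-2, tape[-4..4]=011111110 (head:   ^)
Step 5: in state A at pos -2, read 1 -> (A,1)->write 1,move R,goto B. Now: state=B, head=-1, tape[-4..4]=011111110 (head:    ^)
Step 6: in state B at pos -1, read 1 -> (B,1)->write 0,move R,goto C. Now: state=C, head=0, tape[-4..4]=011011110 (head:     ^)
Step 7: in state C at pos 0, read 1 -> (C,1)->write 1,move R,goto B. Now: state=B, head=1, tape[-4..4]=011011110 (head:      ^)
Step 8: in state B at pos 1, read 1 -> (B,1)->write 0,move R,goto C. Now: state=C, head=2, tape[-4..4]=011010110 (head:       ^)
Step 9: in state C at pos 2, read 1 -> (C,1)->write 1,move R,goto B. Now: state=B, head=3, tape[-4..4]=011010110 (head:        ^)
Step 10: in state B at pos 3, read 1 -> (B,1)->write 0,move R,goto C. Now: state=C, head=4, tape[-4..5]=0110101000 (head:         ^)
Step 11: in state C at pos 4, read 0 -> (C,0)->write 1,move L,goto H. Now: state=H, head=3, tape[-4..5]=0110101010 (head:        ^)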